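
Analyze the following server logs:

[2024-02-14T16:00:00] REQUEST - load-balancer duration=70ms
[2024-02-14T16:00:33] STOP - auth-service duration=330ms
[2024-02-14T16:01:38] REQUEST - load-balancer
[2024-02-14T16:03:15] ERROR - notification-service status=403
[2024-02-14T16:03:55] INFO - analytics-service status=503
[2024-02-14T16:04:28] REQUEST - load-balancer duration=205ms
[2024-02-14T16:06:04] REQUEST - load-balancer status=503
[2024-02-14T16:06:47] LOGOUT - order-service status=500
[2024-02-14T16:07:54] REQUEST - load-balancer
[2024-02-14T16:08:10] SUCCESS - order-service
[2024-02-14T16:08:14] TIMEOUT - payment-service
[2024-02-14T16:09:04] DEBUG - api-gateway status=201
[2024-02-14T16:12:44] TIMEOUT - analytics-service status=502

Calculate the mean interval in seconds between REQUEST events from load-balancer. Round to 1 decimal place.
118.5

To calculate average interval:

1. Find all REQUEST events for load-balancer in order
2. Calculate time gaps between consecutive events
3. Compute mean of gaps: 474 / 4 = 118.5 seconds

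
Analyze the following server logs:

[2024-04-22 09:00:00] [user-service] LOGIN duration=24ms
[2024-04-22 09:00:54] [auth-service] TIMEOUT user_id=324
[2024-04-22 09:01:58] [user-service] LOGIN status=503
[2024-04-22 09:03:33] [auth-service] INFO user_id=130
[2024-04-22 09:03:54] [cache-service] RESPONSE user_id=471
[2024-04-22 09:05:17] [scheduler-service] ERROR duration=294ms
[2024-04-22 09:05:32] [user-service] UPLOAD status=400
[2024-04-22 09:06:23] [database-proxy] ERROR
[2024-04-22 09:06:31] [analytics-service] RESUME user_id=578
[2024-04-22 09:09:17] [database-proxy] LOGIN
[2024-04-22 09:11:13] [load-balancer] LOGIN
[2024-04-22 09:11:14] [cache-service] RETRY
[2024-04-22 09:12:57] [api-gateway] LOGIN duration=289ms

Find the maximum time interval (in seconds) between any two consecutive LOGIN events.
439

To find the longest gap:

1. Extract all LOGIN events in chronological order
2. Calculate time differences between consecutive events
3. Find the maximum difference
4. Longest gap: 439 seconds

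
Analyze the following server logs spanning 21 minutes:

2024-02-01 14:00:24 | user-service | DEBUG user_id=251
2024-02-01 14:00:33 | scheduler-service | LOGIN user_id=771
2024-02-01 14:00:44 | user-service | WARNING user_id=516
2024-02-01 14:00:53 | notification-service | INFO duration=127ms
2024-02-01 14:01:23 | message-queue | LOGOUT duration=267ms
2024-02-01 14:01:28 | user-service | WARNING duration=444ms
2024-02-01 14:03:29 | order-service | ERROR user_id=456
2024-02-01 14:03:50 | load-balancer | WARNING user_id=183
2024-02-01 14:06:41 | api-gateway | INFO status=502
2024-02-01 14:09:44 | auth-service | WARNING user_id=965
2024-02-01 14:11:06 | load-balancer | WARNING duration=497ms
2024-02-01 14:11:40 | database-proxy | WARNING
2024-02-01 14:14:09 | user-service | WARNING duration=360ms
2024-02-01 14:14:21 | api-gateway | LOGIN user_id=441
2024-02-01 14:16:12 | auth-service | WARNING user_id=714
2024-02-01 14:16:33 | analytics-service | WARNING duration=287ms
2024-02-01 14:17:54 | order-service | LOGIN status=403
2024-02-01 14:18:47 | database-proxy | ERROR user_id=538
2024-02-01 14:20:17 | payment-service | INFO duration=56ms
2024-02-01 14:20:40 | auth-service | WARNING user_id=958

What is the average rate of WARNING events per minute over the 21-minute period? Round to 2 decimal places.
0.48

To calculate the rate:

1. Count total WARNING events: 10
2. Total time period: 21 minutes
3. Rate = 10 / 21 = 0.48 events per minute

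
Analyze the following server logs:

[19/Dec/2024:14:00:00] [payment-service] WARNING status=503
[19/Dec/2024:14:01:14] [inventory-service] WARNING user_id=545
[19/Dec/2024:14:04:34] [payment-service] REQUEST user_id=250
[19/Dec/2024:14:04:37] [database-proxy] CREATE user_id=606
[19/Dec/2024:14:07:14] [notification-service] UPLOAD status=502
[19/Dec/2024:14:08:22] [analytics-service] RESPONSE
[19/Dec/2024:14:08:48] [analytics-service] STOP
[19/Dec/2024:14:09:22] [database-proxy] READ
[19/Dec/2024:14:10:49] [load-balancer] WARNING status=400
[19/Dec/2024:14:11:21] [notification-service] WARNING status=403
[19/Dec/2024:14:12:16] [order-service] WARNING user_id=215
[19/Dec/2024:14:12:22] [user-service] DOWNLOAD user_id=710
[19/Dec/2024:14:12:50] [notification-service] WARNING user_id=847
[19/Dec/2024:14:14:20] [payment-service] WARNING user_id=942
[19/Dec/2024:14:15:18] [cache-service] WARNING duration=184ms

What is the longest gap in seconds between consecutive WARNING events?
575

To find the longest gap:

1. Extract all WARNING events in chronological order
2. Calculate time differences between consecutive events
3. Find the maximum difference
4. Longest gap: 575 seconds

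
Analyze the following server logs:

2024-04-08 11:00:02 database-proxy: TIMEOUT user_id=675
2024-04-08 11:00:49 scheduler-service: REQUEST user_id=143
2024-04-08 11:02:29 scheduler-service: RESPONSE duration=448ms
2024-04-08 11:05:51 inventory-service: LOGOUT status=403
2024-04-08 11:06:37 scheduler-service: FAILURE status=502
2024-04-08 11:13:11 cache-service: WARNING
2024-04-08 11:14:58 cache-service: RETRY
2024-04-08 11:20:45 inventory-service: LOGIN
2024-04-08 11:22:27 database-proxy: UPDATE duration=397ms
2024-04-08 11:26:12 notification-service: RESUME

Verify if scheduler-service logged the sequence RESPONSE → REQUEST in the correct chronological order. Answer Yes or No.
No

To verify sequence order:

1. Find all events in sequence RESPONSE → REQUEST for scheduler-service
2. Extract their timestamps
3. Check if timestamps are in ascending order
4. Result: No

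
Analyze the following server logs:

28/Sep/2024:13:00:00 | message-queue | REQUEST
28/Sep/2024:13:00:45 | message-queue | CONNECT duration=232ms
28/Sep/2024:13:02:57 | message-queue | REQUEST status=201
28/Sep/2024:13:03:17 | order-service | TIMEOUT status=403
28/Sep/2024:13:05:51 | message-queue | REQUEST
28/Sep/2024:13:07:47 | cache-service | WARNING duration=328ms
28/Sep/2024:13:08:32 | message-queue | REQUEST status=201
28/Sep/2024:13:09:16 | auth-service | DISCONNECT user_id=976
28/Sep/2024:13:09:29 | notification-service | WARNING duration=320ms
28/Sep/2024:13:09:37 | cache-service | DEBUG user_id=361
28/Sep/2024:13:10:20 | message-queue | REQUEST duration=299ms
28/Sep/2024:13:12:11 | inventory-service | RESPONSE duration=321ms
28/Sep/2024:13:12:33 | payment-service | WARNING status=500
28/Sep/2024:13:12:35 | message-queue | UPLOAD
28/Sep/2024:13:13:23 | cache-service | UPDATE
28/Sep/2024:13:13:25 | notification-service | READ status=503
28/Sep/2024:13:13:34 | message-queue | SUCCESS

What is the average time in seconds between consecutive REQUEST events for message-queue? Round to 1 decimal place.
155.0

To calculate average interval:

1. Find all REQUEST events for message-queue in order
2. Calculate time gaps between consecutive events
3. Compute mean of gaps: 620 / 4 = 155.0 seconds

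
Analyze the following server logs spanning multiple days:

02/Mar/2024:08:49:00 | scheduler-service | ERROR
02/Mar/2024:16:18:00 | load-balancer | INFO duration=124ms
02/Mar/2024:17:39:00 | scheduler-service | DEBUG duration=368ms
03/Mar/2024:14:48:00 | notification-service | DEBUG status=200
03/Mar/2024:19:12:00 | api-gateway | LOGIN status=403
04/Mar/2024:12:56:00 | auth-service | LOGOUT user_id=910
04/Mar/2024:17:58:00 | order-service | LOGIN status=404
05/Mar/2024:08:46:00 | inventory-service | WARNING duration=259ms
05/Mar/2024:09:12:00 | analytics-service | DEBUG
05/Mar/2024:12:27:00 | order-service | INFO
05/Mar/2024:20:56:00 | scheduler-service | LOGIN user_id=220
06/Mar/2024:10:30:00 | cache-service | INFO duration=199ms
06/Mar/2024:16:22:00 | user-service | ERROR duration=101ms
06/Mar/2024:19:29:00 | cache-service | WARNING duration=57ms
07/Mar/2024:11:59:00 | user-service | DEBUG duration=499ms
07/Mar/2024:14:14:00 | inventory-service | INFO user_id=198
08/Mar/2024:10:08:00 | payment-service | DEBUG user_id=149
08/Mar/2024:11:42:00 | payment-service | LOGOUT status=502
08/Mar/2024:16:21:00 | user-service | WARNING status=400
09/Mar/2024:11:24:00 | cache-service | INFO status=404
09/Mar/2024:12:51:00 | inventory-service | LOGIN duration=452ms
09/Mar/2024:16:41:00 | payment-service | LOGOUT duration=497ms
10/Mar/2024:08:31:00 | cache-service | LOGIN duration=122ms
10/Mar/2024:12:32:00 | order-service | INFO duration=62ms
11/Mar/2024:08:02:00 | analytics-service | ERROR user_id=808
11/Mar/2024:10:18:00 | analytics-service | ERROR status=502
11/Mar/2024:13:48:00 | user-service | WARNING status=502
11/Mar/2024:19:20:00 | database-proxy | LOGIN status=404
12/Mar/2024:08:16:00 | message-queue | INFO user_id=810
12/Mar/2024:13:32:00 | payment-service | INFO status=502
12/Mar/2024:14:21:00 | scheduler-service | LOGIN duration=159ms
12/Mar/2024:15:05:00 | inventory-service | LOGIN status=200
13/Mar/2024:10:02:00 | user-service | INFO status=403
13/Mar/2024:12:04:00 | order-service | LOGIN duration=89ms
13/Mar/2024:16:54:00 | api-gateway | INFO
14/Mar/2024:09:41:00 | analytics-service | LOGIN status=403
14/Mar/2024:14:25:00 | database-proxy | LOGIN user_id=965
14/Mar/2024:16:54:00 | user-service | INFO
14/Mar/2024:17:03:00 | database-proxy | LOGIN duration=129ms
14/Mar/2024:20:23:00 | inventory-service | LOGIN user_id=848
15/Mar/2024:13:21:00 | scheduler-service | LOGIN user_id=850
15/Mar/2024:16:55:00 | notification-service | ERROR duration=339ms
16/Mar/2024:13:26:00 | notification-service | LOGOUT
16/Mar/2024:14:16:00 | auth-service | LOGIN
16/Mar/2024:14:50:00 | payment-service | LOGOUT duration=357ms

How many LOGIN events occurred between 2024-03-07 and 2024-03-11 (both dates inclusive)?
3

To filter by date range:

1. Date range: 2024-03-07 through 2024-03-11, both dates inclusive
2. Filter for LOGIN events whose date falls in this range
3. Count matching events: 3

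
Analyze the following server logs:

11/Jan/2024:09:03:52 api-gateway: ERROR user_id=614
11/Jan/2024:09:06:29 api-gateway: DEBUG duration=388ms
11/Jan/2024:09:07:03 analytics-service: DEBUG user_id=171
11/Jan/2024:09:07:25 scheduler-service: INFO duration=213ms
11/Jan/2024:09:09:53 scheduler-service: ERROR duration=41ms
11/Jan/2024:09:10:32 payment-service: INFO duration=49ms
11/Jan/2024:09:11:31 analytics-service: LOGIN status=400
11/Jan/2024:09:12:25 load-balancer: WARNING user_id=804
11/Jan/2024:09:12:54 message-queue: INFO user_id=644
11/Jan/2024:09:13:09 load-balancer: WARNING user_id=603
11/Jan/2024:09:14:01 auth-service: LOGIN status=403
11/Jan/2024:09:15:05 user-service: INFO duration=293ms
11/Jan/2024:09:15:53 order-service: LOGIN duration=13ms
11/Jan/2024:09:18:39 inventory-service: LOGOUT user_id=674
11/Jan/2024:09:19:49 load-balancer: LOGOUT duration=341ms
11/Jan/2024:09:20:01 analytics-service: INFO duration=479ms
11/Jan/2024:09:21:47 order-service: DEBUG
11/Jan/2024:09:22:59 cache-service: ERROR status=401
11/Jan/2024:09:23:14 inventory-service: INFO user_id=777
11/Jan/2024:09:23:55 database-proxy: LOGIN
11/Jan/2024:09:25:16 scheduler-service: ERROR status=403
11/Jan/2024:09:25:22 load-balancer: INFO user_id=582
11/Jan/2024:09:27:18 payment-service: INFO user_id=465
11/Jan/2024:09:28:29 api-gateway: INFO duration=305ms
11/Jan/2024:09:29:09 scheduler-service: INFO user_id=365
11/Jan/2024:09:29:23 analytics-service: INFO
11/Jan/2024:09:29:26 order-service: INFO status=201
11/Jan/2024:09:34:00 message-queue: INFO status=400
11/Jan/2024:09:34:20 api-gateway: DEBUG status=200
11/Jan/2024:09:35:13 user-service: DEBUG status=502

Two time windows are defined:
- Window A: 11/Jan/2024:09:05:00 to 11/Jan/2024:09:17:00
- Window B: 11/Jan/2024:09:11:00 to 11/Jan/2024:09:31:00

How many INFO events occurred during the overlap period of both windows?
2

To find overlap events:

1. Window A: 11/Jan/2024:09:05:00 to 11/Jan/2024:09:17:00
2. Window B: 11/Jan/2024:09:11:00 to 11/Jan/2024:09:31:00
3. Overlap period: 11/Jan/2024:09:11:00 to 11/Jan/2024:09:17:00
4. Count INFO events in overlap: 2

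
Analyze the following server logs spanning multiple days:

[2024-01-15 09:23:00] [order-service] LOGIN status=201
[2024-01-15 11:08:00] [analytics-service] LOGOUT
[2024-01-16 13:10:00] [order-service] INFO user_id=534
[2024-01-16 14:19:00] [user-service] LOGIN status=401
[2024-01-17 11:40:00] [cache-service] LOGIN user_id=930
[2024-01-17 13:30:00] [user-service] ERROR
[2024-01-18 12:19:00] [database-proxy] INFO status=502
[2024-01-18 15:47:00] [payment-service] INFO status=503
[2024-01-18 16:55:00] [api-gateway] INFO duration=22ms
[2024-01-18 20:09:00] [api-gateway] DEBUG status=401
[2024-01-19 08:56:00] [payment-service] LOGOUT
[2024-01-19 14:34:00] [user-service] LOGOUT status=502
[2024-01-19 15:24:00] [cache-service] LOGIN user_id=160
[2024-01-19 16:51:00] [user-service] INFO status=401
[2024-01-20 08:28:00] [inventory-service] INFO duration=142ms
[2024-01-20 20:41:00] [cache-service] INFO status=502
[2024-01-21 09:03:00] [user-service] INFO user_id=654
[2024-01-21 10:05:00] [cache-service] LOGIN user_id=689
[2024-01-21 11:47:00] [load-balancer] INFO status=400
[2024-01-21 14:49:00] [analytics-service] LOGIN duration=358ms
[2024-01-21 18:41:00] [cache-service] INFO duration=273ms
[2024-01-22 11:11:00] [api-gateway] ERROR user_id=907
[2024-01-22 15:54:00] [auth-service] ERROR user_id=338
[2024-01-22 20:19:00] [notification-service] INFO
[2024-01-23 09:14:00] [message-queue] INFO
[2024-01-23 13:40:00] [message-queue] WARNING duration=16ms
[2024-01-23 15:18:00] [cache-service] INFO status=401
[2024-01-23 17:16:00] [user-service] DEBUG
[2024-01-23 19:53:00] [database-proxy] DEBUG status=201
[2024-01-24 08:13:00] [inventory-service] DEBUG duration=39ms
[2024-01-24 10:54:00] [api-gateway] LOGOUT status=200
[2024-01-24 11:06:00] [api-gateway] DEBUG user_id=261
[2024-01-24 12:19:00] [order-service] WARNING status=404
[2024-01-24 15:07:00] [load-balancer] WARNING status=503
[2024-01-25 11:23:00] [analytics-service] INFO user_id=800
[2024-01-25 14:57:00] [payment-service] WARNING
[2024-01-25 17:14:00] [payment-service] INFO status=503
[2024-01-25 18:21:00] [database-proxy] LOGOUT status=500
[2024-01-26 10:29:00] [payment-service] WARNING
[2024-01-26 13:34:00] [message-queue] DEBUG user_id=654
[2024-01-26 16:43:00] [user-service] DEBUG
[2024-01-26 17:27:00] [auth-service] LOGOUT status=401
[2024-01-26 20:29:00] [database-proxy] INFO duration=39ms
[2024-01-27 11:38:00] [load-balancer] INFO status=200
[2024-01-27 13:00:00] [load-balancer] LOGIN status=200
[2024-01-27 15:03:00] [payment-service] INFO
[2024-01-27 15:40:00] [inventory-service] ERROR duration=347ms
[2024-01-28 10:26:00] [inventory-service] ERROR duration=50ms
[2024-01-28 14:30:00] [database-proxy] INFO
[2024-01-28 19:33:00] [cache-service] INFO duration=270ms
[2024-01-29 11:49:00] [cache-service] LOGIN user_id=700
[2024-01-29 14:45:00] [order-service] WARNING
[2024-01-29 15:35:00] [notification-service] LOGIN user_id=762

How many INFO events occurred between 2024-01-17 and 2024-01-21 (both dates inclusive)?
9

To filter by date range:

1. Date range: 2024-01-17 through 2024-01-21, both dates inclusive
2. Filter for INFO events whose date falls in this range
3. Count matching events: 9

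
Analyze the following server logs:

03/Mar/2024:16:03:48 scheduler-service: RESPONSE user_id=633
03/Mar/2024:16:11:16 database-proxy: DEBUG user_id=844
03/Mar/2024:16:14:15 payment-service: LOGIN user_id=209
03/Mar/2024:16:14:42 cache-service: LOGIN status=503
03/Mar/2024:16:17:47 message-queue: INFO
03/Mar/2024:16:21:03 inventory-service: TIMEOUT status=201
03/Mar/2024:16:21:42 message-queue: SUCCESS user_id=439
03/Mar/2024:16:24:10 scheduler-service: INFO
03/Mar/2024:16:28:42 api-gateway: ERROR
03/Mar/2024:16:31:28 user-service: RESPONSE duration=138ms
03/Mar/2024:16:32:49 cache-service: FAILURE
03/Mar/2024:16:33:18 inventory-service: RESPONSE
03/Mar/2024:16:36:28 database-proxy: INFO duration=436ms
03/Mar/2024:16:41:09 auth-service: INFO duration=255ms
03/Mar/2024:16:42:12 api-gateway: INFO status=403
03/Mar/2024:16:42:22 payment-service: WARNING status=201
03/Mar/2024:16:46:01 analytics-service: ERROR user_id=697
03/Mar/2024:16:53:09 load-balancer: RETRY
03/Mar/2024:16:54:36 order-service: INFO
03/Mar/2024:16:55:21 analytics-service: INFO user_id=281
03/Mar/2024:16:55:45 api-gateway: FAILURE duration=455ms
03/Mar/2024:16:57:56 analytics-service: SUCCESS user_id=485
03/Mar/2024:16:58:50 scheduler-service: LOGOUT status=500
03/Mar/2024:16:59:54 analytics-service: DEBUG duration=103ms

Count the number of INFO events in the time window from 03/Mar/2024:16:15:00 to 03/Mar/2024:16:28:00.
2

To count events in the time window:

1. Window boundaries: 03/Mar/2024:16:15:00 to 03/Mar/2024:16:28:00
2. Filter for INFO events within this window
3. Count matching events: 2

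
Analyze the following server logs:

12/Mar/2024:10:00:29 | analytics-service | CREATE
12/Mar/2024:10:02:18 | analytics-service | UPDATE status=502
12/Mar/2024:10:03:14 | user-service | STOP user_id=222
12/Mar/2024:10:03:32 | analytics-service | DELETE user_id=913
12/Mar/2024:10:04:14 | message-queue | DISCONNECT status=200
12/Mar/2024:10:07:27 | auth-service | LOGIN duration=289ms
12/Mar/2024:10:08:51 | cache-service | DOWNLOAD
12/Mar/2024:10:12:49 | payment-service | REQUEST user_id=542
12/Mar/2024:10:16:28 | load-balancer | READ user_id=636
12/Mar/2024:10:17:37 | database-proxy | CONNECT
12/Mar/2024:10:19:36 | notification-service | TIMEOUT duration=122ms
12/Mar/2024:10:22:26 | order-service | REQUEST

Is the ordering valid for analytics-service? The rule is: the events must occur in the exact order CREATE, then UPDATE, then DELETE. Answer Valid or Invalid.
Valid

To validate ordering:

1. Required order: CREATE → UPDATE → DELETE
2. Rule: the events must occur in the exact order CREATE, then UPDATE, then DELETE
3. Check actual order of events for analytics-service
4. Result: Valid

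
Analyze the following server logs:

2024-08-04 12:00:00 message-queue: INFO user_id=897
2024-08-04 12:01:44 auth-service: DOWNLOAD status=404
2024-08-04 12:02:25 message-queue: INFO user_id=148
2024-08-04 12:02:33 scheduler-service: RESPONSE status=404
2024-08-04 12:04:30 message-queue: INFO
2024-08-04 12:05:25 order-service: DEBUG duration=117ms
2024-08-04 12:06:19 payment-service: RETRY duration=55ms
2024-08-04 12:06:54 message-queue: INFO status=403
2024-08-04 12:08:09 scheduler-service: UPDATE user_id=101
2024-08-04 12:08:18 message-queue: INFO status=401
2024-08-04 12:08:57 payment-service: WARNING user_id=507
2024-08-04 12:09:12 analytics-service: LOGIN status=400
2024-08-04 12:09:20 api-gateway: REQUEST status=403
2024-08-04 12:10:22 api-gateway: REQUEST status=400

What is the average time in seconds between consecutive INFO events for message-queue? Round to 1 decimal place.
124.5

To calculate average interval:

1. Find all INFO events for message-queue in order
2. Calculate time gaps between consecutive events
3. Compute mean of gaps: 498 / 4 = 124.5 seconds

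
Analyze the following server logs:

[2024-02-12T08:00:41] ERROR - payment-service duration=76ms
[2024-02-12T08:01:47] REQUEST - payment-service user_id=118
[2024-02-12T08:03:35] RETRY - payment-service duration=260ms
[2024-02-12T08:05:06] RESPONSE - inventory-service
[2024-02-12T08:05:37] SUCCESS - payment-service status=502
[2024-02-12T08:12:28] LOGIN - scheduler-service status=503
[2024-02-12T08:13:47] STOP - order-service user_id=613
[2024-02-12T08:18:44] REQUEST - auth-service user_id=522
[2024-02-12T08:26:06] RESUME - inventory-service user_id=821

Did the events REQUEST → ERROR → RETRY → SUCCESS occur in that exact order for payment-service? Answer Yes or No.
No

To verify sequence order:

1. Find all events in sequence REQUEST → ERROR → RETRY → SUCCESS for payment-service
2. Extract their timestamps
3. Check if timestamps are in ascending order
4. Result: No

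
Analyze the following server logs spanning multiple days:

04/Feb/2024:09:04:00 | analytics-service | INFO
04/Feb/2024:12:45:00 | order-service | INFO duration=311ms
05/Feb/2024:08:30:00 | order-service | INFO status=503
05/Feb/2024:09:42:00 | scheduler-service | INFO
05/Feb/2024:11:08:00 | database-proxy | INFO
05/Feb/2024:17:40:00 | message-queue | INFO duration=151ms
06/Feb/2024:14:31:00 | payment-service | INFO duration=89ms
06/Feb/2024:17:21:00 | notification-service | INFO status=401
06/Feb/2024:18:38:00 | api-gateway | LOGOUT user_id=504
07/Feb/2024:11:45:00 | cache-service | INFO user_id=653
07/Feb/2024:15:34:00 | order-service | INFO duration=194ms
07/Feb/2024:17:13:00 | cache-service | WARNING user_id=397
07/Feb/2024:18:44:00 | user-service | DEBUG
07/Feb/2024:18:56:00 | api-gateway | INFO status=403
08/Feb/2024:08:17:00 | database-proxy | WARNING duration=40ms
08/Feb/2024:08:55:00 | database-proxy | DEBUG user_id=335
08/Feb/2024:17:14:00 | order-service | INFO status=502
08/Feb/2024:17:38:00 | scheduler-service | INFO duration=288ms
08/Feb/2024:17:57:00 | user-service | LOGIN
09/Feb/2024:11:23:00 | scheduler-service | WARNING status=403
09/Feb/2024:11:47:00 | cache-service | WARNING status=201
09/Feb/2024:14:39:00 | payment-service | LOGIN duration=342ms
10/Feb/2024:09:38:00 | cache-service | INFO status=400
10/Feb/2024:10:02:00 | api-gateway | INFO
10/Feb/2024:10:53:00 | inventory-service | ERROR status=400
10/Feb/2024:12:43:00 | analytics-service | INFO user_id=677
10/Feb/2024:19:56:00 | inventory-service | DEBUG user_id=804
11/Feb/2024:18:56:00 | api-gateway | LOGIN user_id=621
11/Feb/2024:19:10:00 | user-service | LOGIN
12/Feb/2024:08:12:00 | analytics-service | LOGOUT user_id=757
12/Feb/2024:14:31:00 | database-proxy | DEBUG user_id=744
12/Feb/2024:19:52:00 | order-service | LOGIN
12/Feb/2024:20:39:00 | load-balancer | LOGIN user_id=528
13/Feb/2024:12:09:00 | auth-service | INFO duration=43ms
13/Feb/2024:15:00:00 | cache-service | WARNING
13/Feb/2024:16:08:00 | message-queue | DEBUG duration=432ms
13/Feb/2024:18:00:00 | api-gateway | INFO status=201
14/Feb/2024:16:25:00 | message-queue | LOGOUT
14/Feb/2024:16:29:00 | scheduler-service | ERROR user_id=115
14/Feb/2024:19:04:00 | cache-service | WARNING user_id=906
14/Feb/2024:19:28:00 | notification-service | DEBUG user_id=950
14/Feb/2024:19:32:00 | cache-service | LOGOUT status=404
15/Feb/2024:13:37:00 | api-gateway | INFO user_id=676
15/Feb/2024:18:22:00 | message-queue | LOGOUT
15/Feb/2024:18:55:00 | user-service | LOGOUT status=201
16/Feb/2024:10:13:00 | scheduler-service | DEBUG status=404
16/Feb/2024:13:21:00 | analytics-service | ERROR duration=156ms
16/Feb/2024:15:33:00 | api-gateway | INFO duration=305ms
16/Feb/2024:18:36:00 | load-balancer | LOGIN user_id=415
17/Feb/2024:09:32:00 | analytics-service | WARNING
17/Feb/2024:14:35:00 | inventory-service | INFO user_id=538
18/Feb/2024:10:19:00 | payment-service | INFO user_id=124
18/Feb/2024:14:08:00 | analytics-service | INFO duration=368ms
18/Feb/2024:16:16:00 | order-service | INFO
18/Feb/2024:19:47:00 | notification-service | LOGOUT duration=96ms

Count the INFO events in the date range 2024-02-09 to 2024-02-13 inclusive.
5

To filter by date range:

1. Date range: 2024-02-09 through 2024-02-13, both dates inclusive
2. Filter for INFO events whose date falls in this range
3. Count matching events: 5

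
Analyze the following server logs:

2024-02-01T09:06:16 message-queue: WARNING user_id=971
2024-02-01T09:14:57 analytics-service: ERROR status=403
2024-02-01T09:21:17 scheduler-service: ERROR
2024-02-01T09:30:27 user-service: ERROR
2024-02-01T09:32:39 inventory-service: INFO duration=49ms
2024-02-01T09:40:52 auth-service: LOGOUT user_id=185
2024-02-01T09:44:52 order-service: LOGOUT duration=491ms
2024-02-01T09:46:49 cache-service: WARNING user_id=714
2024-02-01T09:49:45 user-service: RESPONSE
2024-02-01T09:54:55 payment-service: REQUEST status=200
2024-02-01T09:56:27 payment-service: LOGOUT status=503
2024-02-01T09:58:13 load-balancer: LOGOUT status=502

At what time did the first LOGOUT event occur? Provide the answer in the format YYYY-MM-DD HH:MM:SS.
2024-02-01 09:40:52

To find the first event:

1. Filter for all LOGOUT events
2. Sort by timestamp
3. Select the first one
4. Timestamp: 2024-02-01 09:40:52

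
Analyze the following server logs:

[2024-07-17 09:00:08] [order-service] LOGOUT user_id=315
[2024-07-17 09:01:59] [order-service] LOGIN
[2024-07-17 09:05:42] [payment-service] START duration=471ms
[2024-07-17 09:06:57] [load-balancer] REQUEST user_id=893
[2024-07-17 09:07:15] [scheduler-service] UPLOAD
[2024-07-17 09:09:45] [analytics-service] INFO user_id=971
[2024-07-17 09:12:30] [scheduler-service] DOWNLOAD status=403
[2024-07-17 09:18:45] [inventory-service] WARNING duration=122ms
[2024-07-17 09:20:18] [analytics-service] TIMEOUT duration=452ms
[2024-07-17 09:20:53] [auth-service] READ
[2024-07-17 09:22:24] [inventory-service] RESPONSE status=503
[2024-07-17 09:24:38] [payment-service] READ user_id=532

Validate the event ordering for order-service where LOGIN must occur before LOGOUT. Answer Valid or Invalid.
Invalid

To validate ordering:

1. Required order: LOGIN → LOGOUT
2. Rule: LOGIN must occur before LOGOUT
3. Check actual order of events for order-service
4. Result: Invalid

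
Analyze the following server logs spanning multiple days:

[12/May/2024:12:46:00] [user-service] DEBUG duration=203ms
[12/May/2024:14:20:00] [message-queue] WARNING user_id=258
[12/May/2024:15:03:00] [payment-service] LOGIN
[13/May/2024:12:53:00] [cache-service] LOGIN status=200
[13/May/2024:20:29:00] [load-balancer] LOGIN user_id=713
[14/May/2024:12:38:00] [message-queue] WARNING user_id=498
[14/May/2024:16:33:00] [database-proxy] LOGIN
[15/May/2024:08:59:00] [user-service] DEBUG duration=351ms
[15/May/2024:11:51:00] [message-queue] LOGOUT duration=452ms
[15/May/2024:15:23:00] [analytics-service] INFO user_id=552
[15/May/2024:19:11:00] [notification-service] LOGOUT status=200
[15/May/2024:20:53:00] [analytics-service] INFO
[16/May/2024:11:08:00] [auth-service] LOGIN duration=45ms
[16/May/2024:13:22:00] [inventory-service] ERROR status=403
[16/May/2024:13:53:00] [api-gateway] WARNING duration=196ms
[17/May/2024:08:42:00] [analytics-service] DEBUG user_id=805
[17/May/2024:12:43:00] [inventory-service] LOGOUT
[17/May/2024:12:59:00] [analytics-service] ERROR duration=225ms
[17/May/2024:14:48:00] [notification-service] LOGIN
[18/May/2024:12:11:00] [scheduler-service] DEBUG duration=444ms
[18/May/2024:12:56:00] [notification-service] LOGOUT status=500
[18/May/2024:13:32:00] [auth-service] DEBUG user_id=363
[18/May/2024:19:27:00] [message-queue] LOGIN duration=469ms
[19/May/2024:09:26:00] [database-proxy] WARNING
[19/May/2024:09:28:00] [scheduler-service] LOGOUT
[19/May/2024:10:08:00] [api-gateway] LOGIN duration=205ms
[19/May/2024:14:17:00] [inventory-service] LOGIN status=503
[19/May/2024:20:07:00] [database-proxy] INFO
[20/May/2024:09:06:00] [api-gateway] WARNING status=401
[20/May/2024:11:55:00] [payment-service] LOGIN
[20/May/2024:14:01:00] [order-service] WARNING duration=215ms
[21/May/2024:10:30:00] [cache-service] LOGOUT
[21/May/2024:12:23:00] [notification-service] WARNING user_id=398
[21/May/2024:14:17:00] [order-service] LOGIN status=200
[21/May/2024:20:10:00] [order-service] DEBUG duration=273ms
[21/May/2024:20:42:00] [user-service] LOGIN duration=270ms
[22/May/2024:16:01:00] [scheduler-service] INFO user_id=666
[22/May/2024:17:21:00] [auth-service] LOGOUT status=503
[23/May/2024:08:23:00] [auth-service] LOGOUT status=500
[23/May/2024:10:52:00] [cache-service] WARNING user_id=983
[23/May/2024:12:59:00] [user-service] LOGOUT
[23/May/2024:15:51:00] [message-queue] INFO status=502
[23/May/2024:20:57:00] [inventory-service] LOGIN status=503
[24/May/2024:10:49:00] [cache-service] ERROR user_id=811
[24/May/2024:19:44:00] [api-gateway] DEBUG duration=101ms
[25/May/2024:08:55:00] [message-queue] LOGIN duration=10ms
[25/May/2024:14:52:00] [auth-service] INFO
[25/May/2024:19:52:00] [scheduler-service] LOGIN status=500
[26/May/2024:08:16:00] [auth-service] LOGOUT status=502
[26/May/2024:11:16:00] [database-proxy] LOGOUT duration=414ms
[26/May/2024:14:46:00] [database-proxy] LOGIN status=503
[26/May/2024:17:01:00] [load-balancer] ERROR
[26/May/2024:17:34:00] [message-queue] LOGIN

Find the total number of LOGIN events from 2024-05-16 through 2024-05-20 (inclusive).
6

To filter by date range:

1. Date range: 2024-05-16 through 2024-05-20, both dates inclusive
2. Filter for LOGIN events whose date falls in this range
3. Count matching events: 6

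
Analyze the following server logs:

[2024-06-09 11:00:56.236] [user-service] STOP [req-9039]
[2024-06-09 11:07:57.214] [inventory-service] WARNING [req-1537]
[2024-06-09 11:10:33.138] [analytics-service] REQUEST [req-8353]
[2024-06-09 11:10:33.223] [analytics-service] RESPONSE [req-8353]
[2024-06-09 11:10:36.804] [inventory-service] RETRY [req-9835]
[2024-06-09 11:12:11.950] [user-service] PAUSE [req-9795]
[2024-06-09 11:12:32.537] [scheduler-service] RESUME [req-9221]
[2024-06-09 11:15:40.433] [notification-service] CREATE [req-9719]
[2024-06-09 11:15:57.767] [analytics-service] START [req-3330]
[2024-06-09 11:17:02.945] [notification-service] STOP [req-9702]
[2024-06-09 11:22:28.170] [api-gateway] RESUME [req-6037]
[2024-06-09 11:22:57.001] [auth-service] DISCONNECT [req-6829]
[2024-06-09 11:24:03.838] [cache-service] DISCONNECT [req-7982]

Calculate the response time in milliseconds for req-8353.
85

To calculate latency:

1. Find REQUEST with id req-8353: 2024-06-09 11:10:33.138
2. Find RESPONSE with id req-8353: 2024-06-09 11:10:33.223
3. Latency: 2024-06-09 11:10:33.223 - 2024-06-09 11:10:33.138 = 85ms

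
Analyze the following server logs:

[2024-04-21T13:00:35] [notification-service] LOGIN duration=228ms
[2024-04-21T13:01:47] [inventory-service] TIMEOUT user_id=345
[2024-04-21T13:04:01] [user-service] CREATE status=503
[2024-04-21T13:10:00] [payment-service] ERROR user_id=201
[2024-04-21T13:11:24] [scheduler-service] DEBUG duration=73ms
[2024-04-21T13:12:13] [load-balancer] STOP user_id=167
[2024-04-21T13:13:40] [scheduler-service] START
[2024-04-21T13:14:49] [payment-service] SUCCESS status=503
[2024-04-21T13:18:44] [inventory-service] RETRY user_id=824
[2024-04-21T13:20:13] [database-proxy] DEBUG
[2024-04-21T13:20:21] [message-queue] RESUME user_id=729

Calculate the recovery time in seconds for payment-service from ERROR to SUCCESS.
289

To calculate recovery time:

1. Find ERROR event for payment-service: 2024-04-21T13:10:00
2. Find next SUCCESS event for payment-service: 2024-04-21T13:14:49
3. Recovery time: 2024-04-21T13:14:49 - 2024-04-21T13:10:00 = 289 seconds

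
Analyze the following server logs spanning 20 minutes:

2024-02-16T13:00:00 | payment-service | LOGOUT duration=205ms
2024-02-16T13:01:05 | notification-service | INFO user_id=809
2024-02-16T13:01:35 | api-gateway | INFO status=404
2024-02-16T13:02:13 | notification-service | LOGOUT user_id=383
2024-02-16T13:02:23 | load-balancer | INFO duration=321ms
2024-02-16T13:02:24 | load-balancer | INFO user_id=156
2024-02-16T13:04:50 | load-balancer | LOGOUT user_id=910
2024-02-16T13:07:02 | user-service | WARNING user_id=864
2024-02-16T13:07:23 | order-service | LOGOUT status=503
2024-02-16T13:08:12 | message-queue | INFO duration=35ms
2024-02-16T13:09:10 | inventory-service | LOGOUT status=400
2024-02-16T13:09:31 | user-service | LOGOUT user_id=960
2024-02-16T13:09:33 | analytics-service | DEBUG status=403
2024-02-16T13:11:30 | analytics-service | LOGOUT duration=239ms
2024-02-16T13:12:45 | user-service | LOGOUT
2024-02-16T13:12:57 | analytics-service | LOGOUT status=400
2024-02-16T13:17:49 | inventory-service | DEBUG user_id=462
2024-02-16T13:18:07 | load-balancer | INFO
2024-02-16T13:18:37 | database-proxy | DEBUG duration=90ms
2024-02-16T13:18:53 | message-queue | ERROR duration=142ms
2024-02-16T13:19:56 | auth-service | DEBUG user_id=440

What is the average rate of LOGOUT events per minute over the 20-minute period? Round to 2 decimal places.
0.45

To calculate the rate:

1. Count total LOGOUT events: 9
2. Total time period: 20 minutes
3. Rate = 9 / 20 = 0.45 events per minute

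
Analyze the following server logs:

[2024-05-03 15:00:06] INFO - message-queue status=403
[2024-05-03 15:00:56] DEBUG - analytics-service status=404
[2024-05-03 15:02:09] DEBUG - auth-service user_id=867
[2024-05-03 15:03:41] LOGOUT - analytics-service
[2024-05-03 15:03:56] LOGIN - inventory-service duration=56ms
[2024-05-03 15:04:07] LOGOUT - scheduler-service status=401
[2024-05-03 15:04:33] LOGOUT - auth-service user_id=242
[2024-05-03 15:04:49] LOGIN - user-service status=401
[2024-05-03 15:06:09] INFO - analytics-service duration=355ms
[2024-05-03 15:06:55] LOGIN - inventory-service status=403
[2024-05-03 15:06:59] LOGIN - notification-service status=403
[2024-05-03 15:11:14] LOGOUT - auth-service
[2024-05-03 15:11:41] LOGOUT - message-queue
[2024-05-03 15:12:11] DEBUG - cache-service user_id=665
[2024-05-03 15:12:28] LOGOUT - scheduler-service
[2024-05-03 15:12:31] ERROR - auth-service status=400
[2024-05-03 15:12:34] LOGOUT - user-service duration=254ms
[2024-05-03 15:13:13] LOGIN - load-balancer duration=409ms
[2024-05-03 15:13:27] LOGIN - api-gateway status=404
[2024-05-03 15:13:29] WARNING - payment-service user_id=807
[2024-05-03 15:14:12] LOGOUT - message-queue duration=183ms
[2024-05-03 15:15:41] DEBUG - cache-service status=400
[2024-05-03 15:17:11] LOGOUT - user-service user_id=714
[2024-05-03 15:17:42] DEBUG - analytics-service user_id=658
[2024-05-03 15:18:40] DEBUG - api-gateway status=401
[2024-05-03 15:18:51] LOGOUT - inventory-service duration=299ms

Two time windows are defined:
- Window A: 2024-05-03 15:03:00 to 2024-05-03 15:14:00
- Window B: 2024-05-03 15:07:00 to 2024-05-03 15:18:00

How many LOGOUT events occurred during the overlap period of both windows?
4

To find overlap events:

1. Window A: 2024-05-03 15:03:00 to 2024-05-03 15:14:00
2. Window B: 2024-05-03 15:07:00 to 2024-05-03 15:18:00
3. Overlap period: 2024-05-03 15:07:00 to 2024-05-03 15:14:00
4. Count LOGOUT events in overlap: 4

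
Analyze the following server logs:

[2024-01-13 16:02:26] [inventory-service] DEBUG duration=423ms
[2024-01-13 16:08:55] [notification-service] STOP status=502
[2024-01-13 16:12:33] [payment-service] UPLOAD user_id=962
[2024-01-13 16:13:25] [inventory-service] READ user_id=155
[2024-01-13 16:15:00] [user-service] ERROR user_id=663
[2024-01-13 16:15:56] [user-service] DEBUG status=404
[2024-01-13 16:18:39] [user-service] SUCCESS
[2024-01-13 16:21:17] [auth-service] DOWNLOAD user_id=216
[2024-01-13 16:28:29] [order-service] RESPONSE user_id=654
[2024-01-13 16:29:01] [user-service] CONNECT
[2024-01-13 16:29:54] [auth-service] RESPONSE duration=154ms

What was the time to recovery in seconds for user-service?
219

To calculate recovery time:

1. Find ERROR event for user-service: 2024-01-13 16:15:00
2. Find next SUCCESS event for user-service: 2024-01-13 16:18:39
3. Recovery time: 2024-01-13 16:18:39 - 2024-01-13 16:15:00 = 219 seconds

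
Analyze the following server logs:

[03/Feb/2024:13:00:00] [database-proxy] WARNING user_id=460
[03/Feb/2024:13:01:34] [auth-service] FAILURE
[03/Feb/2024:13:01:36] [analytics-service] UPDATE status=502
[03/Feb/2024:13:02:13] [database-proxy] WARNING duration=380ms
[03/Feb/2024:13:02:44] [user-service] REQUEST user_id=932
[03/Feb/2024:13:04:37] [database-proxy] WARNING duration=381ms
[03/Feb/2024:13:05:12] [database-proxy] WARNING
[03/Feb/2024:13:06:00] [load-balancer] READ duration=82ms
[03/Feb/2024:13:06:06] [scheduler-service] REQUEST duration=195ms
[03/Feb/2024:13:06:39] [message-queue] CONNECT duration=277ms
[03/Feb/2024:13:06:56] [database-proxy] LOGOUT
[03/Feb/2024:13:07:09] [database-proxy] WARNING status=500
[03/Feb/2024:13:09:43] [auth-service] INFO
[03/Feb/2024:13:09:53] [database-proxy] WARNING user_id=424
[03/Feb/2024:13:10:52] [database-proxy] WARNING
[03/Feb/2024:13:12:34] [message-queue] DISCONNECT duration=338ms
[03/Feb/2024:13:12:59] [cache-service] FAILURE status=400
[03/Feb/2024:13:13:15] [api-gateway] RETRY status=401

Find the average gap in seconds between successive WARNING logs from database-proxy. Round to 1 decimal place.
108.7

To calculate average interval:

1. Find all WARNING events for database-proxy in order
2. Calculate time gaps between consecutive events
3. Compute mean of gaps: 652 / 6 = 108.7 seconds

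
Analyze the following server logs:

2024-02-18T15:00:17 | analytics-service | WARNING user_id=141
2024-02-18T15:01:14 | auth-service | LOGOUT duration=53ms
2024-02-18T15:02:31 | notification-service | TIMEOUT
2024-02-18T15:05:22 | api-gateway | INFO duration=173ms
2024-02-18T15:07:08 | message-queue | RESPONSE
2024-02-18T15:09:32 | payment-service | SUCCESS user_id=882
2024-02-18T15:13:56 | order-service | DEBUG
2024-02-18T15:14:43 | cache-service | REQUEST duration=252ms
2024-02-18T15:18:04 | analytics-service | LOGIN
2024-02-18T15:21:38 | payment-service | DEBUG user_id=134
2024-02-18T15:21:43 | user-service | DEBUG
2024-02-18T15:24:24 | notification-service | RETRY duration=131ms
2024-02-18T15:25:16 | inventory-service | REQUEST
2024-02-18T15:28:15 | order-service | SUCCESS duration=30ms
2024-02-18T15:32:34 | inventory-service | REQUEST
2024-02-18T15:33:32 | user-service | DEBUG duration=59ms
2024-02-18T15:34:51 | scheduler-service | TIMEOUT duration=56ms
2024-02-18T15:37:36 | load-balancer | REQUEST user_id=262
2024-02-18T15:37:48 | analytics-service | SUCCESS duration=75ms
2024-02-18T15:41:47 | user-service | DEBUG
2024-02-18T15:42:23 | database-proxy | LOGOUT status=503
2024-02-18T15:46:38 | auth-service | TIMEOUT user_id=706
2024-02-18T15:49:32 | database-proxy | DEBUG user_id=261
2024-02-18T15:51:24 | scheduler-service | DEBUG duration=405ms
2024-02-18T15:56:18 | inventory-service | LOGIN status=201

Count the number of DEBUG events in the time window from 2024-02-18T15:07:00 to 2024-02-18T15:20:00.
1

To count events in the time window:

1. Window boundaries: 2024-02-18T15:07:00 to 2024-02-18T15:20:00
2. Filter for DEBUG events within this window
3. Count matching events: 1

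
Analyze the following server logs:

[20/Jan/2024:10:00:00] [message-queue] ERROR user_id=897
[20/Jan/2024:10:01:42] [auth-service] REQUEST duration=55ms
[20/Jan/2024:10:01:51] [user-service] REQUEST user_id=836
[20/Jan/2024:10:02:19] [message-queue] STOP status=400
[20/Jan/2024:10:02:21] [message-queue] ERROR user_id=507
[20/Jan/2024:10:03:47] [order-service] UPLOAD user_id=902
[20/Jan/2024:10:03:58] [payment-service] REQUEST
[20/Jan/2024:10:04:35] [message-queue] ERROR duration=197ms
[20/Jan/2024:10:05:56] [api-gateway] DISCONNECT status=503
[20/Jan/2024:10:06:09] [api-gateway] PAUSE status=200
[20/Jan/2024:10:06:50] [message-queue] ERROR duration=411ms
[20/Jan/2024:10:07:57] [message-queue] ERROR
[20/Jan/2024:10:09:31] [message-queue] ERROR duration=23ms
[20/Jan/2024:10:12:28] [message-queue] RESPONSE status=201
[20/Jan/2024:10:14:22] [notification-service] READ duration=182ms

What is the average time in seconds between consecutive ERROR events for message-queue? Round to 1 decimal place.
114.2

To calculate average interval:

1. Find all ERROR events for message-queue in order
2. Calculate time gaps between consecutive events
3. Compute mean of gaps: 571 / 5 = 114.2 seconds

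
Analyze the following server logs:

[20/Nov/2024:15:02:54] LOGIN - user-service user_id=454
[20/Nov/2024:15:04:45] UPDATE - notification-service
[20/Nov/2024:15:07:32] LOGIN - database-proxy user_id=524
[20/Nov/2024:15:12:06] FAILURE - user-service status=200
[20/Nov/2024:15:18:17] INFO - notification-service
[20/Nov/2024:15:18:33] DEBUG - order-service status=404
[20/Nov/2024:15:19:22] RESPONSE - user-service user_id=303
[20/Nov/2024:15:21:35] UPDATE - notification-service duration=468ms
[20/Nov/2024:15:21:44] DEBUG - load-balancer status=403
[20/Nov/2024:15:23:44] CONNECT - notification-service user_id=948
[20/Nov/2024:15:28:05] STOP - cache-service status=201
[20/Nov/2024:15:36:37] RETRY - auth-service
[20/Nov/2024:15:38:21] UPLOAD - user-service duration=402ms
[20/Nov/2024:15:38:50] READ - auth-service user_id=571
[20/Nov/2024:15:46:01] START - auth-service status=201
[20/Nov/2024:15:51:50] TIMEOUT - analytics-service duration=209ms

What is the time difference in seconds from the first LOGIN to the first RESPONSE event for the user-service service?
988

To find the time between events:

1. Locate the first LOGIN event for user-service: 20/Nov/2024:15:02:54
2. Locate the first RESPONSE event for user-service: 20/Nov/2024:15:19:22
3. Calculate the difference: 20/Nov/2024:15:19:22 - 20/Nov/2024:15:02:54 = 988 seconds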